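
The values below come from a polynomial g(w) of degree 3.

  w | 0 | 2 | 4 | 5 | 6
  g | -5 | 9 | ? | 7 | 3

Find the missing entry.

49/5

The 4 known values determine g uniquely (degree ≤ 3).
Evaluate each Lagrange basis at w = 4:
L_0(4) = (2)·(-1)·(-2)/[(-2)·(-5)·(-6)] = -1/15
L_1(4) = (4)·(-1)·(-2)/[(2)·(-3)·(-4)] = 1/3
L_2(4) = (4)·(2)·(-2)/[(5)·(3)·(-1)] = 16/15
L_3(4) = (4)·(2)·(-1)/[(6)·(4)·(1)] = -1/3
Sum: (-5)·(-1/15) + 9·(1/3) + 7·(16/15) + 3·(-1/3) = 49/5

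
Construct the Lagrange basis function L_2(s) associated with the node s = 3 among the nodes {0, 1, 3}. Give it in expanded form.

L_2(s) = s(s - 1) / [(3)·(2)]
       = (s^2 - s) / (6)

L_2(s) = (1/6)s^2 - (1/6)s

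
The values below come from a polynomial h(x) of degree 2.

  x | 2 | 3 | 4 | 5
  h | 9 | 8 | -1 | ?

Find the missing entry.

The 3 known values determine h uniquely (degree ≤ 2).
L_0(5) = (2)·(1)/[(-1)·(-2)] = 1
L_1(5) = (3)·(1)/[(1)·(-1)] = -3
L_2(5) = (3)·(2)/[(2)·(1)] = 3
Sum: 9·(1) + 8·(-3) + (-1)·(3) = -18

-18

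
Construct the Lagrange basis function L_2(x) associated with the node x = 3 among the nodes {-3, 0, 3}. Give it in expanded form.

L_2(x) = (1/18)x^2 + (1/6)x

L_2(x) = (x + 3)x / [(6)·(3)]
       = (x^2 + 3x) / (18)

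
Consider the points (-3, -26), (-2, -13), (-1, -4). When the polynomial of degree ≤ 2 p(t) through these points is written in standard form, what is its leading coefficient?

The leading coefficient equals the top divided difference p[-3,-2,-1].
p[-3,-2] = (-13 - (-26)) / (-2 - (-3)) = 13
p[-2,-1] = (-4 - (-13)) / (-1 - (-2)) = 9
p[-3,-2,-1] = (9 - 13) / (-1 - (-3)) = -2

-2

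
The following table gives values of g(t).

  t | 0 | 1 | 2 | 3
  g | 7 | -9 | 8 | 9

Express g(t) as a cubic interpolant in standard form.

g(t) = -(49/6)t^3 + 41t^2 - (293/6)t + 7

L_0(t) = (t - 1)(t - 2)(t - 3) / [-6] = -(1/6)t^3 + t^2 - (11/6)t + 1
L_1(t) = t(t - 2)(t - 3) / [2] = (1/2)t^3 - (5/2)t^2 + 3t
L_2(t) = t(t - 1)(t - 3) / [-2] = -(1/2)t^3 + 2t^2 - (3/2)t
L_3(t) = t(t - 1)(t - 2) / [6] = (1/6)t^3 - (1/2)t^2 + (1/3)t
g(t) = 7·L_0 + (-9)·L_1 + 8·L_2 + 9·L_3
  7·L_0(t) = -(7/6)t^3 + 7t^2 - (77/6)t + 7
  (-9)·L_1(t) = -(9/2)t^3 + (45/2)t^2 - 27t
  8·L_2(t) = -4t^3 + 16t^2 - 12t
  9·L_3(t) = (3/2)t^3 - (9/2)t^2 + 3t
Adding term by term: -(49/6)t^3 + 41t^2 - (293/6)t + 7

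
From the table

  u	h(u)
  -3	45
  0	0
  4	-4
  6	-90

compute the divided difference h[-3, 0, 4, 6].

h[-3,0] = (0 - 45) / (0 - (-3)) = -15
h[0,4] = (-4 - 0) / (4 - 0) = -1
h[4,6] = (-90 - (-4)) / (6 - 4) = -43
h[-3,0,4] = (-1 - (-15)) / (4 - (-3)) = 2
h[0,4,6] = (-43 - (-1)) / (6 - 0) = -7
h[-3,0,4,6] = (-7 - 2) / (6 - (-3)) = -1

-1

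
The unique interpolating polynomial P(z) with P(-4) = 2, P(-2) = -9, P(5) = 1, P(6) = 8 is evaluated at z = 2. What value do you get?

-2519/210

Evaluate each Lagrange basis at z = 2:
L_0(2) = (4)·(-3)·(-4)/[(-2)·(-9)·(-10)] = -4/15
L_1(2) = (6)·(-3)·(-4)/[(2)·(-7)·(-8)] = 9/14
L_2(2) = (6)·(4)·(-4)/[(9)·(7)·(-1)] = 32/21
L_3(2) = (6)·(4)·(-3)/[(10)·(8)·(1)] = -9/10
Sum: 2·(-4/15) + (-9)·(9/14) + 1·(32/21) + 8·(-9/10) = -2519/210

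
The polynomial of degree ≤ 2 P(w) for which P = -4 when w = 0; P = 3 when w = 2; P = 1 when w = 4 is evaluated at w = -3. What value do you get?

-251/8

Using Newton's divided-difference form:
P[0,2] = (3 - (-4)) / (2 - 0) = 7/2
P[2,4] = (1 - 3) / (4 - 2) = -1
P[0,2,4] = (-1 - 7/2) / (4 - 0) = -9/8
P(-3) = -4 + (7/2)·(-3) + (-9/8)·(-3)·(-5) = -251/8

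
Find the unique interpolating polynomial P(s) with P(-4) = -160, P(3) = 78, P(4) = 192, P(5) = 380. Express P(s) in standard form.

Build the Lagrange basis polynomials:
L_0(s) = (s - 3)(s - 4)(s - 5) / [-504] = -(1/504)s^3 + (1/42)s^2 - (47/504)s + 5/42
L_1(s) = (s + 4)(s - 4)(s - 5) / [14] = (1/14)s^3 - (5/14)s^2 - (8/7)s + 40/7
L_2(s) = (s + 4)(s - 3)(s - 5) / [-8] = -(1/8)s^3 + (1/2)s^2 + (17/8)s - 15/2
L_3(s) = (s + 4)(s - 3)(s - 4) / [18] = (1/18)s^3 - (1/6)s^2 - (8/9)s + 8/3
P(s) = (-160)·L_0 + 78·L_1 + 192·L_2 + 380·L_3
  (-160)·L_0(s) = (20/63)s^3 - (80/21)s^2 + (940/63)s - 400/21
  78·L_1(s) = (39/7)s^3 - (195/7)s^2 - (624/7)s + 3120/7
  192·L_2(s) = -24s^3 + 96s^2 + 408s - 1440
  380·L_3(s) = (190/9)s^3 - (190/3)s^2 - (3040/9)s + 3040/3
Adding term by term: 3s^3 + s^2 - 4s

P(s) = 3s^3 + s^2 - 4s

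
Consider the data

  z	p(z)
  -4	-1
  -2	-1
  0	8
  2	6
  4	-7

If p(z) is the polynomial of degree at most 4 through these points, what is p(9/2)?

-5153/512

Evaluate each Lagrange basis at z = 9/2:
L_0(9/2) = (13/2)·(9/2)·(5/2)·(1/2)/[(-2)·(-4)·(-6)·(-8)] = 195/2048
L_1(9/2) = (17/2)·(9/2)·(5/2)·(1/2)/[(2)·(-2)·(-4)·(-6)] = -255/512
L_2(9/2) = (17/2)·(13/2)·(5/2)·(1/2)/[(4)·(2)·(-2)·(-4)] = 1105/1024
L_3(9/2) = (17/2)·(13/2)·(9/2)·(1/2)/[(6)·(4)·(2)·(-2)] = -663/512
L_4(9/2) = (17/2)·(13/2)·(9/2)·(5/2)/[(8)·(6)·(4)·(2)] = 3315/2048
Sum: (-1)·(195/2048) + (-1)·(-255/512) + 8·(1105/1024) + 6·(-663/512) + (-7)·(3315/2048) = -5153/512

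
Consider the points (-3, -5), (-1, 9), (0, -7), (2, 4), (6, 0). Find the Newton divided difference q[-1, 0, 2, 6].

q[-1,0] = (-7 - 9) / (0 - (-1)) = -16
q[0,2] = (4 - (-7)) / (2 - 0) = 11/2
q[2,6] = (0 - 4) / (6 - 2) = -1
q[-1,0,2] = (11/2 - (-16)) / (2 - (-1)) = 43/6
q[0,2,6] = (-1 - 11/2) / (6 - 0) = -13/12
q[-1,0,2,6] = (-13/12 - 43/6) / (6 - (-1)) = -33/28

-33/28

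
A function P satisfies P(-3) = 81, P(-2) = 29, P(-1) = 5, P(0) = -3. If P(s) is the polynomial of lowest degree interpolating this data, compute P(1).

L_0(1) = (3)·(2)·(1)/[(-1)·(-2)·(-3)] = -1
L_1(1) = (4)·(2)·(1)/[(1)·(-1)·(-2)] = 4
L_2(1) = (4)·(3)·(1)/[(2)·(1)·(-1)] = -6
L_3(1) = (4)·(3)·(2)/[(3)·(2)·(1)] = 4
Sum: 81·(-1) + 29·(4) + 5·(-6) + (-3)·(4) = -7

-7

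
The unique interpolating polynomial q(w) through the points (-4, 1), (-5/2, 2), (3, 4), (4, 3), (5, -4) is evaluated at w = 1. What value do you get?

L_0(1) = (7/2)·(-2)·(-3)·(-4)/[(-3/2)·(-7)·(-8)·(-9)] = -1/9
L_1(1) = (5)·(-2)·(-3)·(-4)/[(3/2)·(-11/2)·(-13/2)·(-15/2)] = 128/429
L_2(1) = (5)·(7/2)·(-3)·(-4)/[(7)·(11/2)·(-1)·(-2)] = 30/11
L_3(1) = (5)·(7/2)·(-2)·(-4)/[(8)·(13/2)·(1)·(-1)] = -35/13
L_4(1) = (5)·(7/2)·(-2)·(-3)/[(9)·(15/2)·(2)·(1)] = 7/9
Sum: 1·(-1/9) + 2·(128/429) + 4·(30/11) + 3·(-35/13) + (-4)·(7/9) = 266/1287

266/1287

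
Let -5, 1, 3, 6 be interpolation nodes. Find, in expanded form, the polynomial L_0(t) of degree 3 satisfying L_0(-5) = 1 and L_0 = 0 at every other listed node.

L_0(t) = (t - 1)(t - 3)(t - 6) / [(-6)·(-8)·(-11)]
       = (t^3 - 10t^2 + 27t - 18) / (-528)

L_0(t) = -(1/528)t^3 + (5/264)t^2 - (9/176)t + 3/88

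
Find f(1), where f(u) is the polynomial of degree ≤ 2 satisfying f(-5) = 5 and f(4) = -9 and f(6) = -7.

Using Newton's divided-difference form:
f[-5,4] = (-9 - 5) / (4 - (-5)) = -14/9
f[4,6] = (-7 - (-9)) / (6 - 4) = 1
f[-5,4,6] = (1 - (-14/9)) / (6 - (-5)) = 23/99
f(1) = 5 + (-14/9)·(6) + (23/99)·(6)·(-3) = -281/33

-281/33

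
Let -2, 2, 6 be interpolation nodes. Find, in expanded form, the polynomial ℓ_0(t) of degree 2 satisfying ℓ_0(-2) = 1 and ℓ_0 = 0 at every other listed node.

ℓ_0(t) = (t - 2)(t - 6) / [(-4)·(-8)]
       = (t^2 - 8t + 12) / (32)

ℓ_0(t) = (1/32)t^2 - (1/4)t + 3/8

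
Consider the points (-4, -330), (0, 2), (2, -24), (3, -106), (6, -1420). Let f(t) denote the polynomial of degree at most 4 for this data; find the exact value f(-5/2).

-1113/16

L_0(-5/2) = (-5/2)·(-9/2)·(-11/2)·(-17/2)/[(-4)·(-6)·(-7)·(-10)] = 561/1792
L_1(-5/2) = (3/2)·(-9/2)·(-11/2)·(-17/2)/[(4)·(-2)·(-3)·(-6)] = 561/256
L_2(-5/2) = (3/2)·(-5/2)·(-11/2)·(-17/2)/[(6)·(2)·(-1)·(-4)] = -935/256
L_3(-5/2) = (3/2)·(-5/2)·(-9/2)·(-17/2)/[(7)·(3)·(1)·(-3)] = 255/112
L_4(-5/2) = (3/2)·(-5/2)·(-9/2)·(-11/2)/[(10)·(6)·(4)·(3)] = -33/256
Sum: (-330)·(561/1792) + 2·(561/256) + (-24)·(-935/256) + (-106)·(255/112) + (-1420)·(-33/256) = -1113/16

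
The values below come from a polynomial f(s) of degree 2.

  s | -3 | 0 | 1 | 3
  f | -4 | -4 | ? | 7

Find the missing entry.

-14/9

The 3 known values determine f uniquely (degree ≤ 2).
L_0(1) = (1)·(-2)/[(-3)·(-6)] = -1/9
L_1(1) = (4)·(-2)/[(3)·(-3)] = 8/9
L_2(1) = (4)·(1)/[(6)·(3)] = 2/9
Sum: (-4)·(-1/9) + (-4)·(8/9) + 7·(2/9) = -14/9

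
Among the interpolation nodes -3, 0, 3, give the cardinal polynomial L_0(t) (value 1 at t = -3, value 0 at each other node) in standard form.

L_0(t) = t(t - 3) / [(-3)·(-6)]
       = (t^2 - 3t) / (18)

L_0(t) = (1/18)t^2 - (1/6)t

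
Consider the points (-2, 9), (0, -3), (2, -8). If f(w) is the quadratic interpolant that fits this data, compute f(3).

-63/8

L_0(3) = (3)·(1)/[(-2)·(-4)] = 3/8
L_1(3) = (5)·(1)/[(2)·(-2)] = -5/4
L_2(3) = (5)·(3)/[(4)·(2)] = 15/8
Sum: 9·(3/8) + (-3)·(-5/4) + (-8)·(15/8) = -63/8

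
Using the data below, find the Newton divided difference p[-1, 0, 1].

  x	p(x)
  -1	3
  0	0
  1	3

3

p[-1,0] = (0 - 3) / (0 - (-1)) = -3
p[0,1] = (3 - 0) / (1 - 0) = 3
p[-1,0,1] = (3 - (-3)) / (1 - (-1)) = 3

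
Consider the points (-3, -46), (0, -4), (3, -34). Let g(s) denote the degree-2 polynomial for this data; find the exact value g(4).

-60

L_0(4) = (4)·(1)/[(-3)·(-6)] = 2/9
L_1(4) = (7)·(1)/[(3)·(-3)] = -7/9
L_2(4) = (7)·(4)/[(6)·(3)] = 14/9
Sum: (-46)·(2/9) + (-4)·(-7/9) + (-34)·(14/9) = -60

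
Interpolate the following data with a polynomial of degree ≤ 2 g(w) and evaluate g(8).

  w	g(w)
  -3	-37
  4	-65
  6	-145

Evaluate each Lagrange basis at w = 8:
L_0(8) = (4)·(2)/[(-7)·(-9)] = 8/63
L_1(8) = (11)·(2)/[(7)·(-2)] = -11/7
L_2(8) = (11)·(4)/[(9)·(2)] = 22/9
Sum: (-37)·(8/63) + (-65)·(-11/7) + (-145)·(22/9) = -257

-257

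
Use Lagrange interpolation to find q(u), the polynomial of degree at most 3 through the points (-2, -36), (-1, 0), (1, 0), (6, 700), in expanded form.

q(u) = 4u^3 - 4u^2 - 4u + 4

Build the Lagrange basis polynomials:
L_0(u) = (u + 1)(u - 1)(u - 6) / [-24] = -(1/24)u^3 + (1/4)u^2 + (1/24)u - 1/4
L_1(u) = (u + 2)(u - 1)(u - 6) / [14] = (1/14)u^3 - (5/14)u^2 - (4/7)u + 6/7
L_2(u) = (u + 2)(u + 1)(u - 6) / [-30] = -(1/30)u^3 + (1/10)u^2 + (8/15)u + 2/5
L_3(u) = (u + 2)(u + 1)(u - 1) / [280] = (1/280)u^3 + (1/140)u^2 - (1/280)u - 1/140
q(u) = (-36)·L_0 + 0·L_1 + 0·L_2 + 700·L_3
  (-36)·L_0(u) = (3/2)u^3 - 9u^2 - (3/2)u + 9
  0·L_1(u) = 0
  0·L_2(u) = 0
  700·L_3(u) = (5/2)u^3 + 5u^2 - (5/2)u - 5
Adding term by term: 4u^3 - 4u^2 - 4u + 4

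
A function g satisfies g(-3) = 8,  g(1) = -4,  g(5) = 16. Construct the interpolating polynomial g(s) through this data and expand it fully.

Build the Lagrange basis polynomials:
L_0(s) = (s - 1)(s - 5) / [32] = (1/32)s^2 - (3/16)s + 5/32
L_1(s) = (s + 3)(s - 5) / [-16] = -(1/16)s^2 + (1/8)s + 15/16
L_2(s) = (s + 3)(s - 1) / [32] = (1/32)s^2 + (1/16)s - 3/32
g(s) = 8·L_0 + (-4)·L_1 + 16·L_2
  8·L_0(s) = (1/4)s^2 - (3/2)s + 5/4
  (-4)·L_1(s) = (1/4)s^2 - (1/2)s - 15/4
  16·L_2(s) = (1/2)s^2 + s - 3/2
Adding term by term: s^2 - s - 4

g(s) = s^2 - s - 4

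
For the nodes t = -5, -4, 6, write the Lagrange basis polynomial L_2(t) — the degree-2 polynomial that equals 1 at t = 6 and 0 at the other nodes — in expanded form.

L_2(t) = (1/110)t^2 + (9/110)t + 2/11

L_2(t) = (t + 5)(t + 4) / [(11)·(10)]
       = (t^2 + 9t + 20) / (110)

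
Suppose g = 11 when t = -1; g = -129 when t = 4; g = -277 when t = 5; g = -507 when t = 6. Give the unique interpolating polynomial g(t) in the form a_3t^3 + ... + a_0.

L_0(t) = (t - 4)(t - 5)(t - 6) / [-210] = -(1/210)t^3 + (1/14)t^2 - (37/105)t + 4/7
L_1(t) = (t + 1)(t - 5)(t - 6) / [10] = (1/10)t^3 - t^2 + (19/10)t + 3
L_2(t) = (t + 1)(t - 4)(t - 6) / [-6] = -(1/6)t^3 + (3/2)t^2 - (7/3)t - 4
L_3(t) = (t + 1)(t - 4)(t - 5) / [14] = (1/14)t^3 - (4/7)t^2 + (11/14)t + 10/7
g(t) = 11·L_0 + (-129)·L_1 + (-277)·L_2 + (-507)·L_3
  11·L_0(t) = -(11/210)t^3 + (11/14)t^2 - (407/105)t + 44/7
  (-129)·L_1(t) = -(129/10)t^3 + 129t^2 - (2451/10)t - 387
  (-277)·L_2(t) = (277/6)t^3 - (831/2)t^2 + (1939/3)t + 1108
  (-507)·L_3(t) = -(507/14)t^3 + (2028/7)t^2 - (5577/14)t - 5070/7
Adding term by term: -3t^3 + 4t^2 - t + 3

g(t) = -3t^3 + 4t^2 - t + 3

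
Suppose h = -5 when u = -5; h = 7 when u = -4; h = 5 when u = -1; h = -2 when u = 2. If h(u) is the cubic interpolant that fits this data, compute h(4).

Using Newton's divided-difference form:
h[-5,-4] = (7 - (-5)) / (-4 - (-5)) = 12
h[-4,-1] = (5 - 7) / (-1 - (-4)) = -2/3
h[-1,2] = (-2 - 5) / (2 - (-1)) = -7/3
h[-5,-4,-1] = (-2/3 - 12) / (-1 - (-5)) = -19/6
h[-4,-1,2] = (-7/3 - (-2/3)) / (2 - (-4)) = -5/18
h[-5,-4,-1,2] = (-5/18 - (-19/6)) / (2 - (-5)) = 26/63
h(4) = -5 + 12·(9) + (-19/6)·(9)·(8) + (26/63)·(9)·(8)·(5) = 165/7

165/7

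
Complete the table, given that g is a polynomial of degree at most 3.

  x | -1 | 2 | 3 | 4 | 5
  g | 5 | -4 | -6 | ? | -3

-215/36

The 4 known values determine g uniquely (degree ≤ 3).
Evaluate each Lagrange basis at x = 4:
L_0(4) = (2)·(1)·(-1)/[(-3)·(-4)·(-6)] = 1/36
L_1(4) = (5)·(1)·(-1)/[(3)·(-1)·(-3)] = -5/9
L_2(4) = (5)·(2)·(-1)/[(4)·(1)·(-2)] = 5/4
L_3(4) = (5)·(2)·(1)/[(6)·(3)·(2)] = 5/18
Sum: 5·(1/36) + (-4)·(-5/9) + (-6)·(5/4) + (-3)·(5/18) = -215/36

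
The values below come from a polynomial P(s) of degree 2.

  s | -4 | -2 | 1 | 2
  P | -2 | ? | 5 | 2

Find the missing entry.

The 3 known values determine P uniquely (degree ≤ 2).
Evaluate each Lagrange basis at s = -2:
L_0(-2) = (-3)·(-4)/[(-5)·(-6)] = 2/5
L_1(-2) = (2)·(-4)/[(5)·(-1)] = 8/5
L_2(-2) = (2)·(-3)/[(6)·(1)] = -1
Sum: (-2)·(2/5) + 5·(8/5) + 2·(-1) = 26/5

26/5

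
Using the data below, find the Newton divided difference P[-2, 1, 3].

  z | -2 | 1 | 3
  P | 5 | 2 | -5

-1/2

P[-2,1] = (2 - 5) / (1 - (-2)) = -1
P[1,3] = (-5 - 2) / (3 - 1) = -7/2
P[-2,1,3] = (-7/2 - (-1)) / (3 - (-2)) = -1/2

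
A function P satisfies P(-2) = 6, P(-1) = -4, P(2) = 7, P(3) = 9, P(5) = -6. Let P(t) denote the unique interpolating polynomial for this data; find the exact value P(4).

L_0(4) = (5)·(2)·(1)·(-1)/[(-1)·(-4)·(-5)·(-7)] = -1/14
L_1(4) = (6)·(2)·(1)·(-1)/[(1)·(-3)·(-4)·(-6)] = 1/6
L_2(4) = (6)·(5)·(1)·(-1)/[(4)·(3)·(-1)·(-3)] = -5/6
L_3(4) = (6)·(5)·(2)·(-1)/[(5)·(4)·(1)·(-2)] = 3/2
L_4(4) = (6)·(5)·(2)·(1)/[(7)·(6)·(3)·(2)] = 5/21
Sum: 6·(-1/14) + (-4)·(1/6) + 7·(-5/6) + 9·(3/2) + (-6)·(5/21) = 36/7

36/7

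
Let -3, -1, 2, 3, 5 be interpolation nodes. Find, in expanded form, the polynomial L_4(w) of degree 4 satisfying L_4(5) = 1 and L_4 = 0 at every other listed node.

L_4(w) = (w + 3)(w + 1)(w - 2)(w - 3) / [(8)·(6)·(3)·(2)]
       = (w^4 - w^3 - 11w^2 + 9w + 18) / (288)

L_4(w) = (1/288)w^4 - (1/288)w^3 - (11/288)w^2 + (1/32)w + 1/16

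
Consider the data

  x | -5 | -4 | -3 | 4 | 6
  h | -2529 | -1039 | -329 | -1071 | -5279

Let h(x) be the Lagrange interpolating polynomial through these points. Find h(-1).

Evaluate each Lagrange basis at x = -1:
L_0(-1) = (3)·(2)·(-5)·(-7)/[(-1)·(-2)·(-9)·(-11)] = 35/33
L_1(-1) = (4)·(2)·(-5)·(-7)/[(1)·(-1)·(-8)·(-10)] = -7/2
L_2(-1) = (4)·(3)·(-5)·(-7)/[(2)·(1)·(-7)·(-9)] = 10/3
L_3(-1) = (4)·(3)·(2)·(-7)/[(9)·(8)·(7)·(-2)] = 1/6
L_4(-1) = (4)·(3)·(2)·(-5)/[(11)·(10)·(9)·(2)] = -2/33
Sum: (-2529)·(35/33) + (-1039)·(-7/2) + (-329)·(10/3) + (-1071)·(1/6) + (-5279)·(-2/33) = -1

-1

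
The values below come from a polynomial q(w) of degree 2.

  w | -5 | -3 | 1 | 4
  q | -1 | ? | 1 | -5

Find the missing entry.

47/27

The 3 known values determine q uniquely (degree ≤ 2).
Evaluate each Lagrange basis at w = -3:
L_0(-3) = (-4)·(-7)/[(-6)·(-9)] = 14/27
L_1(-3) = (2)·(-7)/[(6)·(-3)] = 7/9
L_2(-3) = (2)·(-4)/[(9)·(3)] = -8/27
Sum: (-1)·(14/27) + 1·(7/9) + (-5)·(-8/27) = 47/27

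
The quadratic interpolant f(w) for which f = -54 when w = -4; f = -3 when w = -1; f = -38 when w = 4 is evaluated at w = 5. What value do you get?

-63

Using Newton's divided-difference form:
f[-4,-1] = (-3 - (-54)) / (-1 - (-4)) = 17
f[-1,4] = (-38 - (-3)) / (4 - (-1)) = -7
f[-4,-1,4] = (-7 - 17) / (4 - (-4)) = -3
f(5) = -54 + 17·(9) + (-3)·(9)·(6) = -63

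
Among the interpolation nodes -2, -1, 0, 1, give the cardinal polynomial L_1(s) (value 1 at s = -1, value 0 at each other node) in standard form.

L_1(s) = (s + 2)s(s - 1) / [(1)·(-1)·(-2)]
       = (s^3 + s^2 - 2s) / (2)

L_1(s) = (1/2)s^3 + (1/2)s^2 - s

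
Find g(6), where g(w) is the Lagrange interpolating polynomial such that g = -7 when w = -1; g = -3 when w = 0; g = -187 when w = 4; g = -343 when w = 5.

Evaluate each Lagrange basis at w = 6:
L_0(6) = (6)·(2)·(1)/[(-1)·(-5)·(-6)] = -2/5
L_1(6) = (7)·(2)·(1)/[(1)·(-4)·(-5)] = 7/10
L_2(6) = (7)·(6)·(1)/[(5)·(4)·(-1)] = -21/10
L_3(6) = (7)·(6)·(2)/[(6)·(5)·(1)] = 14/5
Sum: (-7)·(-2/5) + (-3)·(7/10) + (-187)·(-21/10) + (-343)·(14/5) = -567

-567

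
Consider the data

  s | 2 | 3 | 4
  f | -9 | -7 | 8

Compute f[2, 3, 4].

f[2,3] = (-7 - (-9)) / (3 - 2) = 2
f[3,4] = (8 - (-7)) / (4 - 3) = 15
f[2,3,4] = (15 - 2) / (4 - 2) = 13/2

13/2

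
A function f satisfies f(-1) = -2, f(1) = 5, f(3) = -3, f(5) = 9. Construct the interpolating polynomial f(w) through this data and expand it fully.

f(w) = (35/48)w^3 - (65/16)w^2 + (133/48)w + 89/16

Newton's divided differences:
f[-1,1] = (5 - (-2)) / (1 - (-1)) = 7/2
f[1,3] = (-3 - 5) / (3 - 1) = -4
f[3,5] = (9 - (-3)) / (5 - 3) = 6
f[-1,1,3] = (-4 - 7/2) / (3 - (-1)) = -15/8
f[1,3,5] = (6 - (-4)) / (5 - 1) = 5/2
f[-1,1,3,5] = (5/2 - (-15/8)) / (5 - (-1)) = 35/48
f(w) = -2 + (7/2)·(w + 1) + (-15/8)·(w + 1)(w - 1) + (35/48)·(w + 1)(w - 1)(w - 3)
Expanding: f(w) = (35/48)w^3 - (65/16)w^2 + (133/48)w + 89/16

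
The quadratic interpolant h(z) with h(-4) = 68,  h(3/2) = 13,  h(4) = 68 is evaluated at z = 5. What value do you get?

104

Using Newton's divided-difference form:
h[-4,3/2] = (13 - 68) / (3/2 - (-4)) = -10
h[3/2,4] = (68 - 13) / (4 - 3/2) = 22
h[-4,3/2,4] = (22 - (-10)) / (4 - (-4)) = 4
h(5) = 68 + (-10)·(9) + 4·(9)·(7/2) = 104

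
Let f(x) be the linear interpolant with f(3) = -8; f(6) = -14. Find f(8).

-18

Evaluate each Lagrange basis at x = 8:
L_0(8) = (2)/[(-3)] = -2/3
L_1(8) = (5)/[(3)] = 5/3
Sum: (-8)·(-2/3) + (-14)·(5/3) = -18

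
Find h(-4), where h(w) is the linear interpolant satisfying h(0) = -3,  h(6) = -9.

L_0(-4) = (-10)/[(-6)] = 5/3
L_1(-4) = (-4)/[(6)] = -2/3
Sum: (-3)·(5/3) + (-9)·(-2/3) = 1

1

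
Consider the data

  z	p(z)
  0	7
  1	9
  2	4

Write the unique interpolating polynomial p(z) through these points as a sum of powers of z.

p(z) = -(7/2)z^2 + (11/2)z + 7

Newton's divided differences:
p[0,1] = (9 - 7) / (1 - 0) = 2
p[1,2] = (4 - 9) / (2 - 1) = -5
p[0,1,2] = (-5 - 2) / (2 - 0) = -7/2
p(z) = 7 + 2·z + (-7/2)·z(z - 1)
Expanding: p(z) = -(7/2)z^2 + (11/2)z + 7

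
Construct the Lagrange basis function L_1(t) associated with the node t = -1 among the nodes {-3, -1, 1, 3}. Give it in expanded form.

L_1(t) = (t + 3)(t - 1)(t - 3) / [(2)·(-2)·(-4)]
       = (t^3 - t^2 - 9t + 9) / (16)

L_1(t) = (1/16)t^3 - (1/16)t^2 - (9/16)t + 9/16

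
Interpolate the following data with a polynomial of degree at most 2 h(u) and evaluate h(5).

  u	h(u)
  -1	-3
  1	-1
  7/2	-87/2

Evaluate each Lagrange basis at u = 5:
L_0(5) = (4)·(3/2)/[(-2)·(-9/2)] = 2/3
L_1(5) = (6)·(3/2)/[(2)·(-5/2)] = -9/5
L_2(5) = (6)·(4)/[(9/2)·(5/2)] = 32/15
Sum: (-3)·(2/3) + (-1)·(-9/5) + (-87/2)·(32/15) = -93

-93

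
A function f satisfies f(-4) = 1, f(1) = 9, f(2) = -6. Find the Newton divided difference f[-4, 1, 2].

f[-4,1] = (9 - 1) / (1 - (-4)) = 8/5
f[1,2] = (-6 - 9) / (2 - 1) = -15
f[-4,1,2] = (-15 - 8/5) / (2 - (-4)) = -83/30

-83/30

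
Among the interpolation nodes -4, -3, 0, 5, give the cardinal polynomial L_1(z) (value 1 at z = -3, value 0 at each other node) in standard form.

L_1(z) = (z + 4)z(z - 5) / [(1)·(-3)·(-8)]
       = (z^3 - z^2 - 20z) / (24)

L_1(z) = (1/24)z^3 - (1/24)z^2 - (5/6)z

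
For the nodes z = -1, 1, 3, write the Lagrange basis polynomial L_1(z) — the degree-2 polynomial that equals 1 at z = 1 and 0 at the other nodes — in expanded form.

L_1(z) = (z + 1)(z - 3) / [(2)·(-2)]
       = (z^2 - 2z - 3) / (-4)

L_1(z) = -(1/4)z^2 + (1/2)z + 3/4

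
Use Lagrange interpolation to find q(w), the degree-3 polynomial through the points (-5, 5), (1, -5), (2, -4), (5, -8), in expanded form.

Build the Lagrange basis polynomials:
L_0(w) = (w - 1)(w - 2)(w - 5) / [-420] = -(1/420)w^3 + (2/105)w^2 - (17/420)w + 1/42
L_1(w) = (w + 5)(w - 2)(w - 5) / [24] = (1/24)w^3 - (1/12)w^2 - (25/24)w + 25/12
L_2(w) = (w + 5)(w - 1)(w - 5) / [-21] = -(1/21)w^3 + (1/21)w^2 + (25/21)w - 25/21
L_3(w) = (w + 5)(w - 1)(w - 2) / [120] = (1/120)w^3 + (1/60)w^2 - (13/120)w + 1/12
q(w) = 5·L_0 + (-5)·L_1 + (-4)·L_2 + (-8)·L_3
  5·L_0(w) = -(1/84)w^3 + (2/21)w^2 - (17/84)w + 5/42
  (-5)·L_1(w) = -(5/24)w^3 + (5/12)w^2 + (125/24)w - 125/12
  (-4)·L_2(w) = (4/21)w^3 - (4/21)w^2 - (100/21)w + 100/21
  (-8)·L_3(w) = -(1/15)w^3 - (2/15)w^2 + (13/15)w - 2/3
Adding term by term: -(27/280)w^3 + (79/420)w^2 + (311/280)w - 521/84

q(w) = -(27/280)w^3 + (79/420)w^2 + (311/280)w - 521/84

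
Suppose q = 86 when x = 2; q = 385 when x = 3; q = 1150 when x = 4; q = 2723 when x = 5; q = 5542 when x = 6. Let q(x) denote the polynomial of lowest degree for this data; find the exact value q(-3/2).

191/8

Using Newton's divided-difference form:
q[2,3] = (385 - 86) / (3 - 2) = 299
q[3,4] = (1150 - 385) / (4 - 3) = 765
q[4,5] = (2723 - 1150) / (5 - 4) = 1573
q[5,6] = (5542 - 2723) / (6 - 5) = 2819
q[2,3,4] = (765 - 299) / (4 - 2) = 233
q[3,4,5] = (1573 - 765) / (5 - 3) = 404
q[4,5,6] = (2819 - 1573) / (6 - 4) = 623
q[2,3,4,5] = (404 - 233) / (5 - 2) = 57
q[3,4,5,6] = (623 - 404) / (6 - 3) = 73
q[2,3,4,5,6] = (73 - 57) / (6 - 2) = 4
q(-3/2) = 86 + 299·(-7/2) + 233·(-7/2)·(-9/2) + 57·(-7/2)·(-9/2)·(-11/2) + 4·(-7/2)·(-9/2)·(-11/2)·(-13/2) = 191/8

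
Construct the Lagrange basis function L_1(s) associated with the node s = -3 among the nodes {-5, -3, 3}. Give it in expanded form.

L_1(s) = -(1/12)s^2 - (1/6)s + 5/4

L_1(s) = (s + 5)(s - 3) / [(2)·(-6)]
       = (s^2 + 2s - 15) / (-12)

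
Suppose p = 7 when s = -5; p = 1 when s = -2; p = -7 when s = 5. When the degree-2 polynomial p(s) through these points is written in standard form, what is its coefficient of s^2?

3/35

Build the Lagrange basis polynomials:
L_0(s) = (s + 2)(s - 5) / [30] = (1/30)s^2 - (1/10)s - 1/3
L_1(s) = (s + 5)(s - 5) / [-21] = -(1/21)s^2 + 25/21
L_2(s) = (s + 5)(s + 2) / [70] = (1/70)s^2 + (1/10)s + 1/7
p(s) = 7·L_0 + 1·L_1 + (-7)·L_2
Only the coefficient of s^2 is needed; take it from each L_i and combine:
7·(1/30) + 1·(-1/21) + (-7)·(1/70) = 3/35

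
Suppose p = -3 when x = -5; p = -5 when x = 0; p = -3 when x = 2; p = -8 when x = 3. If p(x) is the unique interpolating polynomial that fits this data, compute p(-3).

Evaluate each Lagrange basis at x = -3:
L_0(-3) = (-3)·(-5)·(-6)/[(-5)·(-7)·(-8)] = 9/28
L_1(-3) = (2)·(-5)·(-6)/[(5)·(-2)·(-3)] = 2
L_2(-3) = (2)·(-3)·(-6)/[(7)·(2)·(-1)] = -18/7
L_3(-3) = (2)·(-3)·(-5)/[(8)·(3)·(1)] = 5/4
Sum: (-3)·(9/28) + (-5)·(2) + (-3)·(-18/7) + (-8)·(5/4) = -53/4

-53/4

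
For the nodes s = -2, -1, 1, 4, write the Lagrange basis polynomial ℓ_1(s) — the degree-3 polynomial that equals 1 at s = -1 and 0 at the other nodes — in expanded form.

ℓ_1(s) = (1/10)s^3 - (3/10)s^2 - (3/5)s + 4/5

ℓ_1(s) = (s + 2)(s - 1)(s - 4) / [(1)·(-2)·(-5)]
       = (s^3 - 3s^2 - 6s + 8) / (10)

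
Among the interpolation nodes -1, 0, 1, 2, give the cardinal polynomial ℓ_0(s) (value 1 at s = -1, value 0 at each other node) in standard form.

ℓ_0(s) = -(1/6)s^3 + (1/2)s^2 - (1/3)s

ℓ_0(s) = s(s - 1)(s - 2) / [(-1)·(-2)·(-3)]
       = (s^3 - 3s^2 + 2s) / (-6)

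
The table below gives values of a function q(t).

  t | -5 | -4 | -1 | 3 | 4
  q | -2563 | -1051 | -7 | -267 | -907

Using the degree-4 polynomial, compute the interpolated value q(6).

Evaluate each Lagrange basis at t = 6:
L_0(6) = (10)·(7)·(3)·(2)/[(-1)·(-4)·(-8)·(-9)] = 35/24
L_1(6) = (11)·(7)·(3)·(2)/[(1)·(-3)·(-7)·(-8)] = -11/4
L_2(6) = (11)·(10)·(3)·(2)/[(4)·(3)·(-4)·(-5)] = 11/4
L_3(6) = (11)·(10)·(7)·(2)/[(8)·(7)·(4)·(-1)] = -55/8
L_4(6) = (11)·(10)·(7)·(3)/[(9)·(8)·(5)·(1)] = 77/12
Sum: (-2563)·(35/24) + (-1051)·(-11/4) + (-7)·(11/4) + (-267)·(-55/8) + (-907)·(77/12) = -4851

-4851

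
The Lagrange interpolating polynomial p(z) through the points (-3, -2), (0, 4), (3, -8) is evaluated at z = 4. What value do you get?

-16

Evaluate each Lagrange basis at z = 4:
L_0(4) = (4)·(1)/[(-3)·(-6)] = 2/9
L_1(4) = (7)·(1)/[(3)·(-3)] = -7/9
L_2(4) = (7)·(4)/[(6)·(3)] = 14/9
Sum: (-2)·(2/9) + 4·(-7/9) + (-8)·(14/9) = -16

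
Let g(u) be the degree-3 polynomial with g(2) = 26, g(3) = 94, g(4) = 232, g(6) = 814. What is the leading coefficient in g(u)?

The leading coefficient equals the top divided difference g[2,3,4,6].
g[2,3] = (94 - 26) / (3 - 2) = 68
g[3,4] = (232 - 94) / (4 - 3) = 138
g[4,6] = (814 - 232) / (6 - 4) = 291
g[2,3,4] = (138 - 68) / (4 - 2) = 35
g[3,4,6] = (291 - 138) / (6 - 3) = 51
g[2,3,4,6] = (51 - 35) / (6 - 2) = 4

4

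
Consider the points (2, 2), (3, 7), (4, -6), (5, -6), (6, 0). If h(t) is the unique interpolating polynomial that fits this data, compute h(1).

L_0(1) = (-2)·(-3)·(-4)·(-5)/[(-1)·(-2)·(-3)·(-4)] = 5
L_1(1) = (-1)·(-3)·(-4)·(-5)/[(1)·(-1)·(-2)·(-3)] = -10
L_2(1) = (-1)·(-2)·(-4)·(-5)/[(2)·(1)·(-1)·(-2)] = 10
L_3(1) = (-1)·(-2)·(-3)·(-5)/[(3)·(2)·(1)·(-1)] = -5
L_4(1) = (-1)·(-2)·(-3)·(-4)/[(4)·(3)·(2)·(1)] = 1
Sum: 2·(5) + 7·(-10) + (-6)·(10) + (-6)·(-5) + 0 = -90

-90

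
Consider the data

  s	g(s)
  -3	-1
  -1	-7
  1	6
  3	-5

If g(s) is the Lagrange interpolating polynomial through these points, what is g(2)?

99/16

L_0(2) = (3)·(1)·(-1)/[(-2)·(-4)·(-6)] = 1/16
L_1(2) = (5)·(1)·(-1)/[(2)·(-2)·(-4)] = -5/16
L_2(2) = (5)·(3)·(-1)/[(4)·(2)·(-2)] = 15/16
L_3(2) = (5)·(3)·(1)/[(6)·(4)·(2)] = 5/16
Sum: (-1)·(1/16) + (-7)·(-5/16) + 6·(15/16) + (-5)·(5/16) = 99/16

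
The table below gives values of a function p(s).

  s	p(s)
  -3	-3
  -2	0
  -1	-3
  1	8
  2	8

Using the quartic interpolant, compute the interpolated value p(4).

-265/2

Evaluate each Lagrange basis at s = 4:
L_0(4) = (6)·(5)·(3)·(2)/[(-1)·(-2)·(-4)·(-5)] = 9/2
L_1(4) = (7)·(5)·(3)·(2)/[(1)·(-1)·(-3)·(-4)] = -35/2
L_2(4) = (7)·(6)·(3)·(2)/[(2)·(1)·(-2)·(-3)] = 21
L_3(4) = (7)·(6)·(5)·(2)/[(4)·(3)·(2)·(-1)] = -35/2
L_4(4) = (7)·(6)·(5)·(3)/[(5)·(4)·(3)·(1)] = 21/2
Sum: (-3)·(9/2) + 0 + (-3)·(21) + 8·(-35/2) + 8·(21/2) = -265/2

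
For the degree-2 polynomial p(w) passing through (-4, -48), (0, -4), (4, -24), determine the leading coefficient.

-2

The leading coefficient equals the top divided difference p[-4,0,4].
p[-4,0] = (-4 - (-48)) / (0 - (-4)) = 11
p[0,4] = (-24 - (-4)) / (4 - 0) = -5
p[-4,0,4] = (-5 - 11) / (4 - (-4)) = -2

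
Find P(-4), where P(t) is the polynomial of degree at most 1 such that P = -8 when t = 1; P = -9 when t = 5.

-27/4

L_0(-4) = (-9)/[(-4)] = 9/4
L_1(-4) = (-5)/[(4)] = -5/4
Sum: (-8)·(9/4) + (-9)·(-5/4) = -27/4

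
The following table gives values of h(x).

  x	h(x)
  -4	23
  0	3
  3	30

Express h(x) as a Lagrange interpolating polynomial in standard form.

h(x) = 2x^2 + 3x + 3

L_0(x) = x(x - 3) / [28] = (1/28)x^2 - (3/28)x
L_1(x) = (x + 4)(x - 3) / [-12] = -(1/12)x^2 - (1/12)x + 1
L_2(x) = (x + 4)x / [21] = (1/21)x^2 + (4/21)x
h(x) = 23·L_0 + 3·L_1 + 30·L_2
  23·L_0(x) = (23/28)x^2 - (69/28)x
  3·L_1(x) = -(1/4)x^2 - (1/4)x + 3
  30·L_2(x) = (10/7)x^2 + (40/7)x
Adding term by term: 2x^2 + 3x + 3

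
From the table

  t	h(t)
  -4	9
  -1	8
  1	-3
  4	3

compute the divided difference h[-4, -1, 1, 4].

19/60

h[-4,-1] = (8 - 9) / (-1 - (-4)) = -1/3
h[-1,1] = (-3 - 8) / (1 - (-1)) = -11/2
h[1,4] = (3 - (-3)) / (4 - 1) = 2
h[-4,-1,1] = (-11/2 - (-1/3)) / (1 - (-4)) = -31/30
h[-1,1,4] = (2 - (-11/2)) / (4 - (-1)) = 3/2
h[-4,-1,1,4] = (3/2 - (-31/30)) / (4 - (-4)) = 19/60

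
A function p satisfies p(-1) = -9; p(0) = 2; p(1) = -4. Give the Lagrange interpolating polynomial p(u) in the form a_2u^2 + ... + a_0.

p(u) = -(17/2)u^2 + (5/2)u + 2

Build the Lagrange basis polynomials:
L_0(u) = u(u - 1) / [2] = (1/2)u^2 - (1/2)u
L_1(u) = (u + 1)(u - 1) / [-1] = -u^2 + 1
L_2(u) = (u + 1)u / [2] = (1/2)u^2 + (1/2)u
p(u) = (-9)·L_0 + 2·L_1 + (-4)·L_2
  (-9)·L_0(u) = -(9/2)u^2 + (9/2)u
  2·L_1(u) = -2u^2 + 2
  (-4)·L_2(u) = -2u^2 - 2u
Adding term by term: -(17/2)u^2 + (5/2)u + 2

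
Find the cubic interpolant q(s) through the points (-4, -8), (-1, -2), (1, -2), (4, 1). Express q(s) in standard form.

q(s) = (3/40)s^3 - (1/10)s^2 - (3/40)s - 19/10

Build the Lagrange basis polynomials:
L_0(s) = (s + 1)(s - 1)(s - 4) / [-120] = -(1/120)s^3 + (1/30)s^2 + (1/120)s - 1/30
L_1(s) = (s + 4)(s - 1)(s - 4) / [30] = (1/30)s^3 - (1/30)s^2 - (8/15)s + 8/15
L_2(s) = (s + 4)(s + 1)(s - 4) / [-30] = -(1/30)s^3 - (1/30)s^2 + (8/15)s + 8/15
L_3(s) = (s + 4)(s + 1)(s - 1) / [120] = (1/120)s^3 + (1/30)s^2 - (1/120)s - 1/30
q(s) = (-8)·L_0 + (-2)·L_1 + (-2)·L_2 + 1·L_3
  (-8)·L_0(s) = (1/15)s^3 - (4/15)s^2 - (1/15)s + 4/15
  (-2)·L_1(s) = -(1/15)s^3 + (1/15)s^2 + (16/15)s - 16/15
  (-2)·L_2(s) = (1/15)s^3 + (1/15)s^2 - (16/15)s - 16/15
  1·L_3(s) = (1/120)s^3 + (1/30)s^2 - (1/120)s - 1/30
Adding term by term: (3/40)s^3 - (1/10)s^2 - (3/40)s - 19/10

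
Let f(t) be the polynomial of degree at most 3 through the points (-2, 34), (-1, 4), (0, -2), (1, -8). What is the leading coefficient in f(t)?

Build the Lagrange basis polynomials:
L_0(t) = (t + 1)t(t - 1) / [-6] = -(1/6)t^3 + (1/6)t
L_1(t) = (t + 2)t(t - 1) / [2] = (1/2)t^3 + (1/2)t^2 - t
L_2(t) = (t + 2)(t + 1)(t - 1) / [-2] = -(1/2)t^3 - t^2 + (1/2)t + 1
L_3(t) = (t + 2)(t + 1)t / [6] = (1/6)t^3 + (1/2)t^2 + (1/3)t
f(t) = 34·L_0 + 4·L_1 + (-2)·L_2 + (-8)·L_3
Only the coefficient of t^3 is needed; take it from each L_i and combine:
34·(-1/6) + 4·(1/2) + (-2)·(-1/2) + (-8)·(1/6) = -4

-4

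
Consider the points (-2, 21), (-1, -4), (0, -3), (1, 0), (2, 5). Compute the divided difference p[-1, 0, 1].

1

p[-1,0] = (-3 - (-4)) / (0 - (-1)) = 1
p[0,1] = (0 - (-3)) / (1 - 0) = 3
p[-1,0,1] = (3 - 1) / (1 - (-1)) = 1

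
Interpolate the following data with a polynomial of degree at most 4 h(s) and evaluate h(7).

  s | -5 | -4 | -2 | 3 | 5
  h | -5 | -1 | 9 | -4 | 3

639/10

L_0(7) = (11)·(9)·(4)·(2)/[(-1)·(-3)·(-8)·(-10)] = 33/10
L_1(7) = (12)·(9)·(4)·(2)/[(1)·(-2)·(-7)·(-9)] = -48/7
L_2(7) = (12)·(11)·(4)·(2)/[(3)·(2)·(-5)·(-7)] = 176/35
L_3(7) = (12)·(11)·(9)·(2)/[(8)·(7)·(5)·(-2)] = -297/70
L_4(7) = (12)·(11)·(9)·(4)/[(10)·(9)·(7)·(2)] = 132/35
Sum: (-5)·(33/10) + (-1)·(-48/7) + 9·(176/35) + (-4)·(-297/70) + 3·(132/35) = 639/10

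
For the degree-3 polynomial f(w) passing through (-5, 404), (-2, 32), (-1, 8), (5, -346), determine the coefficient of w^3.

Build the Lagrange basis polynomials:
L_0(w) = (w + 2)(w + 1)(w - 5) / [-120] = -(1/120)w^3 + (1/60)w^2 + (13/120)w + 1/12
L_1(w) = (w + 5)(w + 1)(w - 5) / [21] = (1/21)w^3 + (1/21)w^2 - (25/21)w - 25/21
L_2(w) = (w + 5)(w + 2)(w - 5) / [-24] = -(1/24)w^3 - (1/12)w^2 + (25/24)w + 25/12
L_3(w) = (w + 5)(w + 2)(w + 1) / [420] = (1/420)w^3 + (2/105)w^2 + (17/420)w + 1/42
f(w) = 404·L_0 + 32·L_1 + 8·L_2 + (-346)·L_3
Only the coefficient of w^3 is needed; take it from each L_i and combine:
404·(-1/120) + 32·(1/21) + 8·(-1/24) + (-346)·(1/420) = -3

-3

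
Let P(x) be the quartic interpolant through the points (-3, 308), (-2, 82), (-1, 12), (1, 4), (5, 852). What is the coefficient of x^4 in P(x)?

2

L_0(x) = (x + 2)(x + 1)(x - 1)(x - 5) / [64] = (1/64)x^4 - (3/64)x^3 - (11/64)x^2 + (3/64)x + 5/32
L_1(x) = (x + 3)(x + 1)(x - 1)(x - 5) / [-21] = -(1/21)x^4 + (2/21)x^3 + (16/21)x^2 - (2/21)x - 5/7
L_2(x) = (x + 3)(x + 2)(x - 1)(x - 5) / [24] = (1/24)x^4 - (1/24)x^3 - (19/24)x^2 - (11/24)x + 5/4
L_3(x) = (x + 3)(x + 2)(x + 1)(x - 5) / [-96] = -(1/96)x^4 - (1/96)x^3 + (19/96)x^2 + (49/96)x + 5/16
L_4(x) = (x + 3)(x + 2)(x + 1)(x - 1) / [1344] = (1/1344)x^4 + (5/1344)x^3 + (5/1344)x^2 - (5/1344)x - 1/224
P(x) = 308·L_0 + 82·L_1 + 12·L_2 + 4·L_3 + 852·L_4
Only the coefficient of x^4 is needed; take it from each L_i and combine:
308·(1/64) + 82·(-1/21) + 12·(1/24) + 4·(-1/96) + 852·(1/1344) = 2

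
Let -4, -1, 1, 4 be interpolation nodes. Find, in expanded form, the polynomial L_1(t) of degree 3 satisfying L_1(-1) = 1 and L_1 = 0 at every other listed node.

L_1(t) = (1/30)t^3 - (1/30)t^2 - (8/15)t + 8/15

L_1(t) = (t + 4)(t - 1)(t - 4) / [(3)·(-2)·(-5)]
       = (t^3 - t^2 - 16t + 16) / (30)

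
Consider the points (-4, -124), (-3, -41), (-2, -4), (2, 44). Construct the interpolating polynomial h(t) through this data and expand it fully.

Build the Lagrange basis polynomials:
L_0(t) = (t + 3)(t + 2)(t - 2) / [-12] = -(1/12)t^3 - (1/4)t^2 + (1/3)t + 1
L_1(t) = (t + 4)(t + 2)(t - 2) / [5] = (1/5)t^3 + (4/5)t^2 - (4/5)t - 16/5
L_2(t) = (t + 4)(t + 3)(t - 2) / [-8] = -(1/8)t^3 - (5/8)t^2 + (1/4)t + 3
L_3(t) = (t + 4)(t + 3)(t + 2) / [120] = (1/120)t^3 + (3/40)t^2 + (13/60)t + 1/5
h(t) = (-124)·L_0 + (-41)·L_1 + (-4)·L_2 + 44·L_3
  (-124)·L_0(t) = (31/3)t^3 + 31t^2 - (124/3)t - 124
  (-41)·L_1(t) = -(41/5)t^3 - (164/5)t^2 + (164/5)t + 656/5
  (-4)·L_2(t) = (1/2)t^3 + (5/2)t^2 - t - 12
  44·L_3(t) = (11/30)t^3 + (33/10)t^2 + (143/15)t + 44/5
Adding term by term: 3t^3 + 4t^2 + 4

h(t) = 3t^3 + 4t^2 + 4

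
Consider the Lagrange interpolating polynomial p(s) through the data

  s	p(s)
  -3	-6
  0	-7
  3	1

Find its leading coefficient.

1/2

Build the Lagrange basis polynomials:
L_0(s) = s(s - 3) / [18] = (1/18)s^2 - (1/6)s
L_1(s) = (s + 3)(s - 3) / [-9] = -(1/9)s^2 + 1
L_2(s) = (s + 3)s / [18] = (1/18)s^2 + (1/6)s
p(s) = (-6)·L_0 + (-7)·L_1 + 1·L_2
Only the coefficient of s^2 is needed; take it from each L_i and combine:
(-6)·(1/18) + (-7)·(-1/9) + 1·(1/18) = 1/2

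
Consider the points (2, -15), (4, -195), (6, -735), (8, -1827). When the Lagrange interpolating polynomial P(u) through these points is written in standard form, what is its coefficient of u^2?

Build the Lagrange basis polynomials:
L_0(u) = (u - 4)(u - 6)(u - 8) / [-48] = -(1/48)u^3 + (3/8)u^2 - (13/6)u + 4
L_1(u) = (u - 2)(u - 6)(u - 8) / [16] = (1/16)u^3 - u^2 + (19/4)u - 6
L_2(u) = (u - 2)(u - 4)(u - 8) / [-16] = -(1/16)u^3 + (7/8)u^2 - (7/2)u + 4
L_3(u) = (u - 2)(u - 4)(u - 6) / [48] = (1/48)u^3 - (1/4)u^2 + (11/12)u - 1
P(u) = (-15)·L_0 + (-195)·L_1 + (-735)·L_2 + (-1827)·L_3
Only the coefficient of u^2 is needed; take it from each L_i and combine:
(-15)·(3/8) + (-195)·(-1) + (-735)·(7/8) + (-1827)·(-1/4) = 3

3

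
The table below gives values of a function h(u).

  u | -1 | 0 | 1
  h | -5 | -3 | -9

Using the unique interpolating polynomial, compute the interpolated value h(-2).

-15

Using Newton's divided-difference form:
h[-1,0] = (-3 - (-5)) / (0 - (-1)) = 2
h[0,1] = (-9 - (-3)) / (1 - 0) = -6
h[-1,0,1] = (-6 - 2) / (1 - (-1)) = -4
h(-2) = -5 + 2·(-1) + (-4)·(-1)·(-2) = -15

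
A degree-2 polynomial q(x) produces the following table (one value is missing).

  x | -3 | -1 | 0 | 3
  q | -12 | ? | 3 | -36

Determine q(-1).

The 3 known values determine q uniquely (degree ≤ 2).
Evaluate each Lagrange basis at x = -1:
L_0(-1) = (-1)·(-4)/[(-3)·(-6)] = 2/9
L_1(-1) = (2)·(-4)/[(3)·(-3)] = 8/9
L_2(-1) = (2)·(-1)/[(6)·(3)] = -1/9
Sum: (-12)·(2/9) + 3·(8/9) + (-36)·(-1/9) = 4

4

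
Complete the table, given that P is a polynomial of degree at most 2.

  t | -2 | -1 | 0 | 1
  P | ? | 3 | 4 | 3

0

The 3 known values determine P uniquely (degree ≤ 2).
L_0(-2) = (-2)·(-3)/[(-1)·(-2)] = 3
L_1(-2) = (-1)·(-3)/[(1)·(-1)] = -3
L_2(-2) = (-1)·(-2)/[(2)·(1)] = 1
Sum: 3·(3) + 4·(-3) + 3·(1) = 0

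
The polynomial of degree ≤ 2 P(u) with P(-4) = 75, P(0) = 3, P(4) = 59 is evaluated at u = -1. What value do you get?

9

Using Newton's divided-difference form:
P[-4,0] = (3 - 75) / (0 - (-4)) = -18
P[0,4] = (59 - 3) / (4 - 0) = 14
P[-4,0,4] = (14 - (-18)) / (4 - (-4)) = 4
P(-1) = 75 + (-18)·(3) + 4·(3)·(-1) = 9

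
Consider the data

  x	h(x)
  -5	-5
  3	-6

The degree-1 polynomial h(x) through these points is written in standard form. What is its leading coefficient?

The leading coefficient equals the top divided difference h[-5,3].
h[-5,3] = (-6 - (-5)) / (3 - (-5)) = -1/8

-1/8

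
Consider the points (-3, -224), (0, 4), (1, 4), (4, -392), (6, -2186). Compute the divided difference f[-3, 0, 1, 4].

-2

f[-3,0] = (4 - (-224)) / (0 - (-3)) = 76
f[0,1] = (4 - 4) / (1 - 0) = 0
f[1,4] = (-392 - 4) / (4 - 1) = -132
f[-3,0,1] = (0 - 76) / (1 - (-3)) = -19
f[0,1,4] = (-132 - 0) / (4 - 0) = -33
f[-3,0,1,4] = (-33 - (-19)) / (4 - (-3)) = -2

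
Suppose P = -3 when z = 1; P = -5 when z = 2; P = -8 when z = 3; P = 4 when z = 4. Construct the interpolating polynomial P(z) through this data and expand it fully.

L_0(z) = (z - 2)(z - 3)(z - 4) / [-6] = -(1/6)z^3 + (3/2)z^2 - (13/3)z + 4
L_1(z) = (z - 1)(z - 3)(z - 4) / [2] = (1/2)z^3 - 4z^2 + (19/2)z - 6
L_2(z) = (z - 1)(z - 2)(z - 4) / [-2] = -(1/2)z^3 + (7/2)z^2 - 7z + 4
L_3(z) = (z - 1)(z - 2)(z - 3) / [6] = (1/6)z^3 - z^2 + (11/6)z - 1
P(z) = (-3)·L_0 + (-5)·L_1 + (-8)·L_2 + 4·L_3
  (-3)·L_0(z) = (1/2)z^3 - (9/2)z^2 + 13z - 12
  (-5)·L_1(z) = -(5/2)z^3 + 20z^2 - (95/2)z + 30
  (-8)·L_2(z) = 4z^3 - 28z^2 + 56z - 32
  4·L_3(z) = (2/3)z^3 - 4z^2 + (22/3)z - 4
Adding term by term: (8/3)z^3 - (33/2)z^2 + (173/6)z - 18

P(z) = (8/3)z^3 - (33/2)z^2 + (173/6)z - 18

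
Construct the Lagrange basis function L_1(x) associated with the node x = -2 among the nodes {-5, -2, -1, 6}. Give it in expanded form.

L_1(x) = (1/24)x^3 - (31/24)x - 5/4

L_1(x) = (x + 5)(x + 1)(x - 6) / [(3)·(-1)·(-8)]
       = (x^3 - 31x - 30) / (24)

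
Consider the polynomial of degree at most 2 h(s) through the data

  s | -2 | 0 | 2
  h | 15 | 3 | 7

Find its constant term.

3

Build the Lagrange basis polynomials:
L_0(s) = s(s - 2) / [8] = (1/8)s^2 - (1/4)s
L_1(s) = (s + 2)(s - 2) / [-4] = -(1/4)s^2 + 1
L_2(s) = (s + 2)s / [8] = (1/8)s^2 + (1/4)s
h(s) = 15·L_0 + 3·L_1 + 7·L_2
Only the constant term is needed; take it from each L_i and combine:
15·(0) + 3·(1) + 7·(0) = 3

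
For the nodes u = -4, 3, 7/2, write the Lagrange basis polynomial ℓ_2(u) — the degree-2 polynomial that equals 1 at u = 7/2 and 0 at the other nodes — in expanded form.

ℓ_2(u) = (4/15)u^2 + (4/15)u - 16/5

ℓ_2(u) = (u + 4)(u - 3) / [(15/2)·(1/2)]
       = (u^2 + u - 12) / (15/4)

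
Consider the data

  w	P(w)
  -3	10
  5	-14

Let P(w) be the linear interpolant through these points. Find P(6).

-17

Evaluate each Lagrange basis at w = 6:
L_0(6) = (1)/[(-8)] = -1/8
L_1(6) = (9)/[(8)] = 9/8
Sum: 10·(-1/8) + (-14)·(9/8) = -17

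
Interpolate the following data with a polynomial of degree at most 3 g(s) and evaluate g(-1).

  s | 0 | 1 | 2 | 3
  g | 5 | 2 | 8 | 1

39

Evaluate each Lagrange basis at s = -1:
L_0(-1) = (-2)·(-3)·(-4)/[(-1)·(-2)·(-3)] = 4
L_1(-1) = (-1)·(-3)·(-4)/[(1)·(-1)·(-2)] = -6
L_2(-1) = (-1)·(-2)·(-4)/[(2)·(1)·(-1)] = 4
L_3(-1) = (-1)·(-2)·(-3)/[(3)·(2)·(1)] = -1
Sum: 5·(4) + 2·(-6) + 8·(4) + 1·(-1) = 39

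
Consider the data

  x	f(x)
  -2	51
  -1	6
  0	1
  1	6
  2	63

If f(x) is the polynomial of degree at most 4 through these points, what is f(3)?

Using Newton's divided-difference form:
f[-2,-1] = (6 - 51) / (-1 - (-2)) = -45
f[-1,0] = (1 - 6) / (0 - (-1)) = -5
f[0,1] = (6 - 1) / (1 - 0) = 5
f[1,2] = (63 - 6) / (2 - 1) = 57
f[-2,-1,0] = (-5 - (-45)) / (0 - (-2)) = 20
f[-1,0,1] = (5 - (-5)) / (1 - (-1)) = 5
f[0,1,2] = (57 - 5) / (2 - 0) = 26
f[-2,-1,0,1] = (5 - 20) / (1 - (-2)) = -5
f[-1,0,1,2] = (26 - 5) / (2 - (-1)) = 7
f[-2,-1,0,1,2] = (7 - (-5)) / (2 - (-2)) = 3
f(3) = 51 + (-45)·(5) + 20·(5)·(4) + (-5)·(5)·(4)·(3) + 3·(5)·(4)·(3)·(2) = 286

286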